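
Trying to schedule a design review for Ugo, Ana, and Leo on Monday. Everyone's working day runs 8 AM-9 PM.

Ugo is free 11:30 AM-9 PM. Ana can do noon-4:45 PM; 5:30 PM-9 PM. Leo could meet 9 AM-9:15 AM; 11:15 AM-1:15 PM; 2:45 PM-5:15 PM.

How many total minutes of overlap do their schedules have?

195

Ugo ∩ Ana: 12:00-16:45, 17:30-21:00.
Ugo ∩ Ana ∩ Leo: 12:00-13:15, 14:45-16:45.
Summing the common windows: 75 + 120 = 195 minutes.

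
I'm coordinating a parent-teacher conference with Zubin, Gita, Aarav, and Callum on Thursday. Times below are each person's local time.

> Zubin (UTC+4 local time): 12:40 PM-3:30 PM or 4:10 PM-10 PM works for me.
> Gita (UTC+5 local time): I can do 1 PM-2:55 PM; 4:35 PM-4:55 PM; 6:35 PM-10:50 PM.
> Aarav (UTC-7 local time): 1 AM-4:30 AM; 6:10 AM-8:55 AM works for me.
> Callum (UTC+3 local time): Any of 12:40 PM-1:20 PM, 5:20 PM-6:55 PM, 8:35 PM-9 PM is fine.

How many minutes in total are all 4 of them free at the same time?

110

Zubin in UTC: 08:40-11:30, 12:10-18:00 (subtract 4h to convert from UTC+4).
Gita in UTC: 08:00-09:55, 11:35-11:55, 13:35-17:50 (subtract 5h to convert from UTC+5).
Aarav in UTC: 08:00-11:30, 13:10-15:55 (add 7h to convert from UTC-7).
Callum in UTC: 09:40-10:20, 14:20-15:55, 17:35-18:00 (subtract 3h to convert from UTC+3).
Zubin ∩ Gita: 08:40-09:55, 13:35-17:50.
Zubin ∩ Gita ∩ Aarav: 08:40-09:55, 13:35-15:55.
Zubin ∩ Gita ∩ Aarav ∩ Callum: 09:40-09:55, 14:20-15:55.
So the common availability across everyone is 09:40-09:55, 14:20-15:55.
Summing the common windows: 15 + 95 = 110 minutes.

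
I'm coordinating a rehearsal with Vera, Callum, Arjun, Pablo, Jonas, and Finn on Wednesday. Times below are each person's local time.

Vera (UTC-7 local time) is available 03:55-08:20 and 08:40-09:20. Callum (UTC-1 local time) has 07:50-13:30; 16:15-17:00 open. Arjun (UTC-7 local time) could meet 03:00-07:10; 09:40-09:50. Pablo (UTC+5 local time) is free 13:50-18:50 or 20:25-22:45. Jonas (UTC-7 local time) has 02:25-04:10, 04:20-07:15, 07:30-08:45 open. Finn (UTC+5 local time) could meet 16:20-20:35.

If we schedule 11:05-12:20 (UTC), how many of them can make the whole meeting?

4

Vera in UTC: 10:55-15:20, 15:40-16:20 (add 7h to convert from UTC-7).
Callum in UTC: 08:50-14:30, 17:15-18:00 (add 1h to convert from UTC-1).
Arjun in UTC: 10:00-14:10, 16:40-16:50 (add 7h to convert from UTC-7).
Pablo in UTC: 08:50-13:50, 15:25-17:45 (subtract 5h to convert from UTC+5).
Jonas in UTC: 09:25-11:10, 11:20-14:15, 14:30-15:45 (add 7h to convert from UTC-7).
Finn in UTC: 11:20-15:35 (subtract 5h to convert from UTC+5).
Vera, Callum, Arjun, and Pablo can make the full 11:05-12:20 slot — that's 4.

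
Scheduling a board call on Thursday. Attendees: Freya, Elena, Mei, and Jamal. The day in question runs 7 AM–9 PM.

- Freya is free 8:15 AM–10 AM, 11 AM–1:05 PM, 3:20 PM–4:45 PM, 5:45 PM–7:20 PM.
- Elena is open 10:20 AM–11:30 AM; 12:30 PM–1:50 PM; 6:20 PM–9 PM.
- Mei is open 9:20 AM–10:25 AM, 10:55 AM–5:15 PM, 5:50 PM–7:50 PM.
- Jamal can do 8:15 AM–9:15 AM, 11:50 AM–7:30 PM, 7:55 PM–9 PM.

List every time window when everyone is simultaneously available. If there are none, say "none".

Freya ∩ Elena: 11:00-11:30, 12:30-13:05, 18:20-19:20.
Freya ∩ Elena ∩ Mei: 11:00-11:30, 12:30-13:05, 18:20-19:20.
Freya ∩ Elena ∩ Mei ∩ Jamal: 12:30-13:05, 18:20-19:20.

12:30-13:05, 18:20-19:20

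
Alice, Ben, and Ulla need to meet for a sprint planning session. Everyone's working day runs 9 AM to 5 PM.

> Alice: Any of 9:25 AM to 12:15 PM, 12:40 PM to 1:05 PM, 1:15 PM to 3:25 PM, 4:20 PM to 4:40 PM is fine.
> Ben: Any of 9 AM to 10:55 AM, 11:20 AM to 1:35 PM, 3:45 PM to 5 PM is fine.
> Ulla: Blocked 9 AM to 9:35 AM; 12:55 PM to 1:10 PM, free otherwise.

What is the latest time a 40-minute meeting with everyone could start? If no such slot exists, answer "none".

Alice free: 09:25-12:15, 12:40-13:05, 13:15-15:25, 16:20-16:40.
Ben free: 09:00-10:55, 11:20-13:35, 15:45-17:00.
Ulla free: 09:35-12:55, 13:10-17:00 (invert busy blocks within the working day).
Alice ∩ Ben: 09:25-10:55, 11:20-12:15, 12:40-13:05, 13:15-13:35, 16:20-16:40.
Alice ∩ Ben ∩ Ulla: 09:35-10:55, 11:20-12:15, 12:40-12:55, 13:15-13:35, 16:20-16:40.
The last common window of at least 40 minutes is 11:20-12:15; a 40-minute meeting can start as late as 11:35 and still end by 12:15.

11:35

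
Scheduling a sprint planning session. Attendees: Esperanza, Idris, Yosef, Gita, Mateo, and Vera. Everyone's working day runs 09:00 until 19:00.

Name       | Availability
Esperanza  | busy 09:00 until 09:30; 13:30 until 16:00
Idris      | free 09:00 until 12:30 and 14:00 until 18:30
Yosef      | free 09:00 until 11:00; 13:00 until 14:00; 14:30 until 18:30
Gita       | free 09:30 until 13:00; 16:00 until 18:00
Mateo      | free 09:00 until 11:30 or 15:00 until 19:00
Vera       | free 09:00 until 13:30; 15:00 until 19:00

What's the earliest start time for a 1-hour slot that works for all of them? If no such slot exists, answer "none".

09:30

Esperanza free: 09:30-13:30, 16:00-19:00 (invert busy blocks within the working day).
Idris free: 09:00-12:30, 14:00-18:30.
Yosef free: 09:00-11:00, 13:00-14:00, 14:30-18:30.
Gita free: 09:30-13:00, 16:00-18:00.
Mateo free: 09:00-11:30, 15:00-19:00.
Vera free: 09:00-13:30, 15:00-19:00.
Esperanza ∩ Idris: 09:30-12:30, 16:00-18:30.
Esperanza ∩ Idris ∩ Yosef: 09:30-11:00, 16:00-18:30.
Esperanza ∩ Idris ∩ Yosef ∩ Gita: 09:30-11:00, 16:00-18:00.
Esperanza ∩ Idris ∩ Yosef ∩ Gita ∩ Mateo: 09:30-11:00, 16:00-18:00.
Esperanza ∩ Idris ∩ Yosef ∩ Gita ∩ Mateo ∩ Vera: 09:30-11:00, 16:00-18:00.
The first common window of at least 60 minutes is 09:30-11:00, so the earliest start is 09:30.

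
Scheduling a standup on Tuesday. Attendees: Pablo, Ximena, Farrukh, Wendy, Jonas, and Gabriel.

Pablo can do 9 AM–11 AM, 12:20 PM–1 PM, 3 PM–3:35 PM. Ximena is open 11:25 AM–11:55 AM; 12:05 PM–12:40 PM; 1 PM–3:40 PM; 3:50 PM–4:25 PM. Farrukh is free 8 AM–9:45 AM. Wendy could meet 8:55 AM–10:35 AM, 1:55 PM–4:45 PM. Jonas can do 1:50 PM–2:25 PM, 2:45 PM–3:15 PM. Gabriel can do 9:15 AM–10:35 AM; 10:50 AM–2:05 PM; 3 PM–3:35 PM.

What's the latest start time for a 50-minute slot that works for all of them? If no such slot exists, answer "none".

none

Pablo ∩ Ximena: 12:20-12:40, 15:00-15:35.
Pablo ∩ Ximena ∩ Farrukh: ∅.
Pablo ∩ Ximena ∩ Farrukh ∩ Wendy: ∅.
Pablo ∩ Ximena ∩ Farrukh ∩ Wendy ∩ Jonas: ∅.
Pablo ∩ Ximena ∩ Farrukh ∩ Wendy ∩ Jonas ∩ Gabriel: ∅.
There is no time when everyone is free.
No common window is at least 50 minutes long.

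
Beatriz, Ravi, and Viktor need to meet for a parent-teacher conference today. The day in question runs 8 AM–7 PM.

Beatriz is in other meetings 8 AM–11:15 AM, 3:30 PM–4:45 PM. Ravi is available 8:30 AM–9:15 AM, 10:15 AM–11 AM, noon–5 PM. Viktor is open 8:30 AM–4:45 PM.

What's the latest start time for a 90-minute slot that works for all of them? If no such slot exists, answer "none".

Beatriz free: 11:15-15:30, 16:45-19:00 (invert busy blocks within the working day).
Ravi free: 08:30-09:15, 10:15-11:00, 12:00-17:00.
Viktor free: 08:30-16:45.
Beatriz ∩ Ravi: 12:00-15:30, 16:45-17:00.
Beatriz ∩ Ravi ∩ Viktor: 12:00-15:30.
The last common window of at least 90 minutes is 12:00-15:30; a 90-minute meeting can start as late as 14:00 and still end by 15:30.

14:00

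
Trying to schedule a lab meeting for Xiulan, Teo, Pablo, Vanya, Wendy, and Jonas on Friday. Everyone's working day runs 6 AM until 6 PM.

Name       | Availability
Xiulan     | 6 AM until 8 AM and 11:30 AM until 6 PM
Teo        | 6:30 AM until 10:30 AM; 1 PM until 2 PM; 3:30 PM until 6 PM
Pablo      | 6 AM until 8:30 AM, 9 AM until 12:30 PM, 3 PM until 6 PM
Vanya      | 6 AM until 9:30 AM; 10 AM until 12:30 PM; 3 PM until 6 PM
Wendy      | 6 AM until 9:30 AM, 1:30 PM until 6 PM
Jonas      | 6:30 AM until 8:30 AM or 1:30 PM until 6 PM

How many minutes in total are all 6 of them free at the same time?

240

Xiulan ∩ Teo: 06:30-08:00, 13:00-14:00, 15:30-18:00.
Xiulan ∩ Teo ∩ Pablo: 06:30-08:00, 15:30-18:00.
Xiulan ∩ Teo ∩ Pablo ∩ Vanya: 06:30-08:00, 15:30-18:00.
Xiulan ∩ Teo ∩ Pablo ∩ Vanya ∩ Wendy: 06:30-08:00, 15:30-18:00.
Xiulan ∩ Teo ∩ Pablo ∩ Vanya ∩ Wendy ∩ Jonas: 06:30-08:00, 15:30-18:00.
So the common availability across everyone is 06:30-08:00, 15:30-18:00.
Summing the common windows: 90 + 150 = 240 minutes.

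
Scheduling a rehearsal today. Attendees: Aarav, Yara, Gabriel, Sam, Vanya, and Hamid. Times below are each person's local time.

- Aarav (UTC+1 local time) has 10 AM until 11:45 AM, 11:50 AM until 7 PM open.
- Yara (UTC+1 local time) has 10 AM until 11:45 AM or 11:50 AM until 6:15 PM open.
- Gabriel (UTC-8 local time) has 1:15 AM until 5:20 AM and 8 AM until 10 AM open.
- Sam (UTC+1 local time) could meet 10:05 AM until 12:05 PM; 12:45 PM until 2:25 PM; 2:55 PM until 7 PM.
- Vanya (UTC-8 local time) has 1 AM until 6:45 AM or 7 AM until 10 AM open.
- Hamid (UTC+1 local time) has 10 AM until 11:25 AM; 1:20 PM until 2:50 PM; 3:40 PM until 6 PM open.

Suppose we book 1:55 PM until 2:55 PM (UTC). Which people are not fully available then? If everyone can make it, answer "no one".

Gabriel, Hamid, Vanya

Aarav in UTC: 09:00-10:45, 10:50-18:00 (subtract 1h to convert from UTC+1).
Yara in UTC: 09:00-10:45, 10:50-17:15 (subtract 1h to convert from UTC+1).
Gabriel in UTC: 09:15-13:20, 16:00-18:00 (add 8h to convert from UTC-8).
Sam in UTC: 09:05-11:05, 11:45-13:25, 13:55-18:00 (subtract 1h to convert from UTC+1).
Vanya in UTC: 09:00-14:45, 15:00-18:00 (add 8h to convert from UTC-8).
Hamid in UTC: 09:00-10:25, 12:20-13:50, 14:40-17:00 (subtract 1h to convert from UTC+1).
Aarav: free for 13:55-14:55. Yara: free for 13:55-14:55. Gabriel: not fully free for 13:55-14:55. Sam: free for 13:55-14:55. Vanya: not fully free for 13:55-14:55. Hamid: not fully free for 13:55-14:55.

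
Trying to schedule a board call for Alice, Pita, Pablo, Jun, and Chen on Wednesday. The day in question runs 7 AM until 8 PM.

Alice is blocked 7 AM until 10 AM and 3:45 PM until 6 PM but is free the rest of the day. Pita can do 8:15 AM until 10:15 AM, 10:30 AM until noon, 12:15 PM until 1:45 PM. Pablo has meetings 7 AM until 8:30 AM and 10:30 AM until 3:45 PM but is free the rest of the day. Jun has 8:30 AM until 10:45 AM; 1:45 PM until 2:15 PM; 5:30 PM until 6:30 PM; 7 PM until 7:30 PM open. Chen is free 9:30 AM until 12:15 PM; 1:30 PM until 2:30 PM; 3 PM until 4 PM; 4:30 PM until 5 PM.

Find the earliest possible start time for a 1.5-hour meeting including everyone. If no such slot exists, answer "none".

none

Alice free: 10:00-15:45, 18:00-20:00 (invert busy blocks within the working day).
Pita free: 08:15-10:15, 10:30-12:00, 12:15-13:45.
Pablo free: 08:30-10:30, 15:45-20:00 (invert busy blocks within the working day).
Jun free: 08:30-10:45, 13:45-14:15, 17:30-18:30, 19:00-19:30.
Chen free: 09:30-12:15, 13:30-14:30, 15:00-16:00, 16:30-17:00.
Alice ∩ Pita: 10:00-10:15, 10:30-12:00, 12:15-13:45.
Alice ∩ Pita ∩ Pablo: 10:00-10:15.
Alice ∩ Pita ∩ Pablo ∩ Jun: 10:00-10:15.
Alice ∩ Pita ∩ Pablo ∩ Jun ∩ Chen: 10:00-10:15.
No common window is at least 90 minutes long.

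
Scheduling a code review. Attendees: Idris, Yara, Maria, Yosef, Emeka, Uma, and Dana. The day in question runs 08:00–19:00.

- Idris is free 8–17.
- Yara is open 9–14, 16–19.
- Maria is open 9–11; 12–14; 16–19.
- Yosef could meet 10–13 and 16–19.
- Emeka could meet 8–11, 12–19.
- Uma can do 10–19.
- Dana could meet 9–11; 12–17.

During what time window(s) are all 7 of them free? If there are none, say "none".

Idris ∩ Yara: 09:00-14:00, 16:00-17:00.
Idris ∩ Yara ∩ Maria: 09:00-11:00, 12:00-14:00, 16:00-17:00.
Idris ∩ Yara ∩ Maria ∩ Yosef: 10:00-11:00, 12:00-13:00, 16:00-17:00.
Idris ∩ Yara ∩ Maria ∩ Yosef ∩ Emeka: 10:00-11:00, 12:00-13:00, 16:00-17:00.
Idris ∩ Yara ∩ Maria ∩ Yosef ∩ Emeka ∩ Uma: 10:00-11:00, 12:00-13:00, 16:00-17:00.
Idris ∩ Yara ∩ Maria ∩ Yosef ∩ Emeka ∩ Uma ∩ Dana: 10:00-11:00, 12:00-13:00, 16:00-17:00.

10:00-11:00, 12:00-13:00, 16:00-17:00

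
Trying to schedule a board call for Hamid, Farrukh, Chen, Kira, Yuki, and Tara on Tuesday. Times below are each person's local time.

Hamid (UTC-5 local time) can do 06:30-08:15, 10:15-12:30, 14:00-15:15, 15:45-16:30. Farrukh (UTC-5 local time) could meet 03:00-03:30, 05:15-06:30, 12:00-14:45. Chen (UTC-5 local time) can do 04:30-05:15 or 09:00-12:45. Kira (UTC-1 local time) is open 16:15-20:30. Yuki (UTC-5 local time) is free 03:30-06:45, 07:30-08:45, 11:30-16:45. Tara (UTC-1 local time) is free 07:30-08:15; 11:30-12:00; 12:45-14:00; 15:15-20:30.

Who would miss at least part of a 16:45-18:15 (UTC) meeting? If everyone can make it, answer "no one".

Chen, Farrukh, Hamid, Kira

Hamid in UTC: 11:30-13:15, 15:15-17:30, 19:00-20:15, 20:45-21:30 (add 5h to convert from UTC-5).
Farrukh in UTC: 08:00-08:30, 10:15-11:30, 17:00-19:45 (add 5h to convert from UTC-5).
Chen in UTC: 09:30-10:15, 14:00-17:45 (add 5h to convert from UTC-5).
Kira in UTC: 17:15-21:30 (add 1h to convert from UTC-1).
Yuki in UTC: 08:30-11:45, 12:30-13:45, 16:30-21:45 (add 5h to convert from UTC-5).
Tara in UTC: 08:30-09:15, 12:30-13:00, 13:45-15:00, 16:15-21:30 (add 1h to convert from UTC-1).
Hamid: not fully free for 16:45-18:15. Farrukh: not fully free for 16:45-18:15. Chen: not fully free for 16:45-18:15. Kira: not fully free for 16:45-18:15. Yuki: free for 16:45-18:15. Tara: free for 16:45-18:15.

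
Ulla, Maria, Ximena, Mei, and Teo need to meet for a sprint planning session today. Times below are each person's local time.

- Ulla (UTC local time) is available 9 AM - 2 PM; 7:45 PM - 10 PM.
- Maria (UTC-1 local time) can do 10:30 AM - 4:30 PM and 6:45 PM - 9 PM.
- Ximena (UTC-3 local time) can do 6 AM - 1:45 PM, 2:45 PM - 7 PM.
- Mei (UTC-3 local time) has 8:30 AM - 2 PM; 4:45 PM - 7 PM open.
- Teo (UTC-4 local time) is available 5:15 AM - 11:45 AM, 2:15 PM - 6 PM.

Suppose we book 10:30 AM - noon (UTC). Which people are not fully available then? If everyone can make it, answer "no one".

Ulla in UTC: 09:00-14:00, 19:45-22:00.
Maria in UTC: 11:30-17:30, 19:45-22:00 (add 1h to convert from UTC-1).
Ximena in UTC: 09:00-16:45, 17:45-22:00 (add 3h to convert from UTC-3).
Mei in UTC: 11:30-17:00, 19:45-22:00 (add 3h to convert from UTC-3).
Teo in UTC: 09:15-15:45, 18:15-22:00 (add 4h to convert from UTC-4).
Ulla: free for 10:30-12:00. Maria: not fully free for 10:30-12:00. Ximena: free for 10:30-12:00. Mei: not fully free for 10:30-12:00. Teo: free for 10:30-12:00.

Maria, Mei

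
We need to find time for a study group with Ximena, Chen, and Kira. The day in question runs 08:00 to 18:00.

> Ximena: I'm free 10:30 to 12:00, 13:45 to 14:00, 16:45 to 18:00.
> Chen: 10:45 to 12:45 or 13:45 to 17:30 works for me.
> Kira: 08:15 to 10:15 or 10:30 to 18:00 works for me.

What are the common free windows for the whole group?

10:45-12:00, 13:45-14:00, 16:45-17:30

Ximena ∩ Chen: 10:45-12:00, 13:45-14:00, 16:45-17:30.
Ximena ∩ Chen ∩ Kira: 10:45-12:00, 13:45-14:00, 16:45-17:30.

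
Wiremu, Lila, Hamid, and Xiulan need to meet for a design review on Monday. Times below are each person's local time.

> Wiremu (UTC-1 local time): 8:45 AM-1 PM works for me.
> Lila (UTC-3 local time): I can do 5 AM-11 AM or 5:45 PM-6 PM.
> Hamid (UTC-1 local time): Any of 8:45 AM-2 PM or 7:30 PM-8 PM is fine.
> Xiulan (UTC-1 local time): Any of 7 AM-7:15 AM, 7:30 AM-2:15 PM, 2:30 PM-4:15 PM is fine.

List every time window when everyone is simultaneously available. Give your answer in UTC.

Wiremu in UTC: 09:45-14:00 (add 1h to convert from UTC-1).
Lila in UTC: 08:00-14:00, 20:45-21:00 (add 3h to convert from UTC-3).
Hamid in UTC: 09:45-15:00, 20:30-21:00 (add 1h to convert from UTC-1).
Xiulan in UTC: 08:00-08:15, 08:30-15:15, 15:30-17:15 (add 1h to convert from UTC-1).
Wiremu ∩ Lila: 09:45-14:00.
Wiremu ∩ Lila ∩ Hamid: 09:45-14:00.
Wiremu ∩ Lila ∩ Hamid ∩ Xiulan: 09:45-14:00.
So the common availability across everyone is 09:45-14:00.

09:45-14:00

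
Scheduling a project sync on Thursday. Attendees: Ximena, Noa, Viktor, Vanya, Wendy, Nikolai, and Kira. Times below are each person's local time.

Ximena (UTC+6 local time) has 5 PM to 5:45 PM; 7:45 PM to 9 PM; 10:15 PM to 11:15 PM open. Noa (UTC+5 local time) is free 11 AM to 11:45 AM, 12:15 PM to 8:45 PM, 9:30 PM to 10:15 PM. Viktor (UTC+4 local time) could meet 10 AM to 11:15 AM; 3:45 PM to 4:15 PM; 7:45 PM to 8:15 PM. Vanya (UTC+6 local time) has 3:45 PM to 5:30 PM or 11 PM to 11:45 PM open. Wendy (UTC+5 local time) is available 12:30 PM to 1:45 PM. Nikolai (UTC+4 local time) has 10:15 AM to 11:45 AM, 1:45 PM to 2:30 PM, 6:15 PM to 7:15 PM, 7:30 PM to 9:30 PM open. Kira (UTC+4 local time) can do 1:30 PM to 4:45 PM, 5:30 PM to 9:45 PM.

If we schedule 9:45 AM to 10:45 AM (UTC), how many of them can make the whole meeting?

Ximena in UTC: 11:00-11:45, 13:45-15:00, 16:15-17:15 (subtract 6h to convert from UTC+6).
Noa in UTC: 06:00-06:45, 07:15-15:45, 16:30-17:15 (subtract 5h to convert from UTC+5).
Viktor in UTC: 06:00-07:15, 11:45-12:15, 15:45-16:15 (subtract 4h to convert from UTC+4).
Vanya in UTC: 09:45-11:30, 17:00-17:45 (subtract 6h to convert from UTC+6).
Wendy in UTC: 07:30-08:45 (subtract 5h to convert from UTC+5).
Nikolai in UTC: 06:15-07:45, 09:45-10:30, 14:15-15:15, 15:30-17:30 (subtract 4h to convert from UTC+4).
Kira in UTC: 09:30-12:45, 13:30-17:45 (subtract 4h to convert from UTC+4).
Noa, Vanya, and Kira can make the full 09:45-10:45 slot — that's 3.

3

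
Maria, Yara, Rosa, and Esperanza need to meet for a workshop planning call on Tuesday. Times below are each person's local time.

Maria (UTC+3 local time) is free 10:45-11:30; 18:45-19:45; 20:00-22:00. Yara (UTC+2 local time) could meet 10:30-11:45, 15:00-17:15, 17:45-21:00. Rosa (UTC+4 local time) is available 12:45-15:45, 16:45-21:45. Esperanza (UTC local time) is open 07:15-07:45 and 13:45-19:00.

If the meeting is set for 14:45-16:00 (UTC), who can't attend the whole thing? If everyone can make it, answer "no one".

Maria, Yara

Maria in UTC: 07:45-08:30, 15:45-16:45, 17:00-19:00 (subtract 3h to convert from UTC+3).
Yara in UTC: 08:30-09:45, 13:00-15:15, 15:45-19:00 (subtract 2h to convert from UTC+2).
Rosa in UTC: 08:45-11:45, 12:45-17:45 (subtract 4h to convert from UTC+4).
Esperanza in UTC: 07:15-07:45, 13:45-19:00.
Maria: not fully free for 14:45-16:00. Yara: not fully free for 14:45-16:00. Rosa: free for 14:45-16:00. Esperanza: free for 14:45-16:00.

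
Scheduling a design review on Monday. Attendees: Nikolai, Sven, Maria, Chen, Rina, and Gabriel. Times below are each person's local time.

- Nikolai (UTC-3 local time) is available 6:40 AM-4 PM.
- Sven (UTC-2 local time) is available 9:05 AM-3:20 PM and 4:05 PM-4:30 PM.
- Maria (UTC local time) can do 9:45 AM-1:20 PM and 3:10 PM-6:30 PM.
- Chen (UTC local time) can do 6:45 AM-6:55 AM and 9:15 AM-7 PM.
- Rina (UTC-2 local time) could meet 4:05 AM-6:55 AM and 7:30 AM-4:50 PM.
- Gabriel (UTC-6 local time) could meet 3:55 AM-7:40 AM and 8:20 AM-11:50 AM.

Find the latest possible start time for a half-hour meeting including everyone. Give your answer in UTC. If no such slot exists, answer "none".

Nikolai in UTC: 09:40-19:00 (add 3h to convert from UTC-3).
Sven in UTC: 11:05-17:20, 18:05-18:30 (add 2h to convert from UTC-2).
Maria in UTC: 09:45-13:20, 15:10-18:30.
Chen in UTC: 06:45-06:55, 09:15-19:00.
Rina in UTC: 06:05-08:55, 09:30-18:50 (add 2h to convert from UTC-2).
Gabriel in UTC: 09:55-13:40, 14:20-17:50 (add 6h to convert from UTC-6).
Nikolai ∩ Sven: 11:05-17:20, 18:05-18:30.
Nikolai ∩ Sven ∩ Maria: 11:05-13:20, 15:10-17:20, 18:05-18:30.
Nikolai ∩ Sven ∩ Maria ∩ Chen: 11:05-13:20, 15:10-17:20, 18:05-18:30.
Nikolai ∩ Sven ∩ Maria ∩ Chen ∩ Rina: 11:05-13:20, 15:10-17:20, 18:05-18:30.
Nikolai ∩ Sven ∩ Maria ∩ Chen ∩ Rina ∩ Gabriel: 11:05-13:20, 15:10-17:20.
Those are the intersection windows.
The last common window of at least 30 minutes is 15:10-17:20; a 30-minute meeting can start as late as 16:50 and still end by 17:20.

16:50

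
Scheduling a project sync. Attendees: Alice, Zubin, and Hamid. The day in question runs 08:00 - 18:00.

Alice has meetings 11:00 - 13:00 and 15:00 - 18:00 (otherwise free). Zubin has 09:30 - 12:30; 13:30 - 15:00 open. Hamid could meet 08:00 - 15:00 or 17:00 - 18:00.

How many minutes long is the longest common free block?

Alice free: 08:00-11:00, 13:00-15:00 (invert busy blocks within the working day).
Zubin free: 09:30-12:30, 13:30-15:00.
Hamid free: 08:00-15:00, 17:00-18:00.
Alice ∩ Zubin: 09:30-11:00, 13:30-15:00.
Alice ∩ Zubin ∩ Hamid: 09:30-11:00, 13:30-15:00.
The longest is 09:30-11:00 at 90 minutes.

90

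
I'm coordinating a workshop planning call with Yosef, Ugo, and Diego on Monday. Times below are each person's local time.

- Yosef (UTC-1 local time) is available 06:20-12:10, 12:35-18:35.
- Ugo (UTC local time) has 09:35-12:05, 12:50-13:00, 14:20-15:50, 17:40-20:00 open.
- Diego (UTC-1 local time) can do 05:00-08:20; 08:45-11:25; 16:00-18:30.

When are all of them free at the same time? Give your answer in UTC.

Yosef in UTC: 07:20-13:10, 13:35-19:35 (add 1h to convert from UTC-1).
Ugo in UTC: 09:35-12:05, 12:50-13:00, 14:20-15:50, 17:40-20:00.
Diego in UTC: 06:00-09:20, 09:45-12:25, 17:00-19:30 (add 1h to convert from UTC-1).
Yosef ∩ Ugo: 09:35-12:05, 12:50-13:00, 14:20-15:50, 17:40-19:35.
Yosef ∩ Ugo ∩ Diego: 09:45-12:05, 17:40-19:30.

09:45-12:05, 17:40-19:30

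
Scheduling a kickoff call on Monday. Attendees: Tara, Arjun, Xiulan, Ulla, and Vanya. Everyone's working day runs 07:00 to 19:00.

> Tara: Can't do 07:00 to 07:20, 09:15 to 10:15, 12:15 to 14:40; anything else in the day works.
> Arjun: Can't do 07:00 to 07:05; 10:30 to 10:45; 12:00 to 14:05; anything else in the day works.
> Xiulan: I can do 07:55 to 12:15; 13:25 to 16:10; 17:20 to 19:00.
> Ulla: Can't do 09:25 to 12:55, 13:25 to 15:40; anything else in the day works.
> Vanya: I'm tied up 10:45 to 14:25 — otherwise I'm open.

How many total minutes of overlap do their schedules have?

Tara free: 07:20-09:15, 10:15-12:15, 14:40-19:00 (invert busy blocks within the working day).
Arjun free: 07:05-10:30, 10:45-12:00, 14:05-19:00 (invert busy blocks within the working day).
Xiulan free: 07:55-12:15, 13:25-16:10, 17:20-19:00.
Ulla free: 07:00-09:25, 12:55-13:25, 15:40-19:00 (invert busy blocks within the working day).
Vanya free: 07:00-10:45, 14:25-19:00 (invert busy blocks within the working day).
Tara ∩ Arjun: 07:20-09:15, 10:15-10:30, 10:45-12:00, 14:40-19:00.
Tara ∩ Arjun ∩ Xiulan: 07:55-09:15, 10:15-10:30, 10:45-12:00, 14:40-16:10, 17:20-19:00.
Tara ∩ Arjun ∩ Xiulan ∩ Ulla: 07:55-09:15, 15:40-16:10, 17:20-19:00.
Tara ∩ Arjun ∩ Xiulan ∩ Ulla ∩ Vanya: 07:55-09:15, 15:40-16:10, 17:20-19:00.
Those are the intersection windows.
Summing the common windows: 80 + 30 + 100 = 210 minutes.

210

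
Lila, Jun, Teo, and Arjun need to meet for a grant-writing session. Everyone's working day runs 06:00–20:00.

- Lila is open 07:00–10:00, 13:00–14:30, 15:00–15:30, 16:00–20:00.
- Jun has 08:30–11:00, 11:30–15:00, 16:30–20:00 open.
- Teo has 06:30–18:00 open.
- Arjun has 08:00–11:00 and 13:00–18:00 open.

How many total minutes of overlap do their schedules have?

Lila ∩ Jun: 08:30-10:00, 13:00-14:30, 16:30-20:00.
Lila ∩ Jun ∩ Teo: 08:30-10:00, 13:00-14:30, 16:30-18:00.
Lila ∩ Jun ∩ Teo ∩ Arjun: 08:30-10:00, 13:00-14:30, 16:30-18:00.
So the common availability across everyone is 08:30-10:00, 13:00-14:30, 16:30-18:00.
Summing the common windows: 90 + 90 + 90 = 270 minutes.

270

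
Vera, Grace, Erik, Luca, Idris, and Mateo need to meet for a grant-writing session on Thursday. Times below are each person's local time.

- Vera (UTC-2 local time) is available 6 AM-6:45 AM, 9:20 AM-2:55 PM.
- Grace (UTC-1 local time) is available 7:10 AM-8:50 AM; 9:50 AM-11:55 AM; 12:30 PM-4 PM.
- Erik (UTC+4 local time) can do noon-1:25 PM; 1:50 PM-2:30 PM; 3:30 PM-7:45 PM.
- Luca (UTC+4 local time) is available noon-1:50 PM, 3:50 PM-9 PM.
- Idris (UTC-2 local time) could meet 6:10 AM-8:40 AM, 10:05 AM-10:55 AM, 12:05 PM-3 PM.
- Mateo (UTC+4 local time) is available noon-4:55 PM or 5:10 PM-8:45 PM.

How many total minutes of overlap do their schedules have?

185

Vera in UTC: 08:00-08:45, 11:20-16:55 (add 2h to convert from UTC-2).
Grace in UTC: 08:10-09:50, 10:50-12:55, 13:30-17:00 (add 1h to convert from UTC-1).
Erik in UTC: 08:00-09:25, 09:50-10:30, 11:30-15:45 (subtract 4h to convert from UTC+4).
Luca in UTC: 08:00-09:50, 11:50-17:00 (subtract 4h to convert from UTC+4).
Idris in UTC: 08:10-10:40, 12:05-12:55, 14:05-17:00 (add 2h to convert from UTC-2).
Mateo in UTC: 08:00-12:55, 13:10-16:45 (subtract 4h to convert from UTC+4).
Vera ∩ Grace: 08:10-08:45, 11:20-12:55, 13:30-16:55.
Vera ∩ Grace ∩ Erik: 08:10-08:45, 11:30-12:55, 13:30-15:45.
Vera ∩ Grace ∩ Erik ∩ Luca: 08:10-08:45, 11:50-12:55, 13:30-15:45.
Vera ∩ Grace ∩ Erik ∩ Luca ∩ Idris: 08:10-08:45, 12:05-12:55, 14:05-15:45.
Vera ∩ Grace ∩ Erik ∩ Luca ∩ Idris ∩ Mateo: 08:10-08:45, 12:05-12:55, 14:05-15:45.
Those are the intersection windows.
Summing the common windows: 35 + 50 + 100 = 185 minutes.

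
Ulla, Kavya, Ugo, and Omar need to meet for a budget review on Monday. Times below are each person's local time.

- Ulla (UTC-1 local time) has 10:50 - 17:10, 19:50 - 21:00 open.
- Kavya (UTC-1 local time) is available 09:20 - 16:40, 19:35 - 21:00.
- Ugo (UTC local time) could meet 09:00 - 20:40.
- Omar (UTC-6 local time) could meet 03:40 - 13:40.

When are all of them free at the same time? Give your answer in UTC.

11:50-17:40

Ulla in UTC: 11:50-18:10, 20:50-22:00 (add 1h to convert from UTC-1).
Kavya in UTC: 10:20-17:40, 20:35-22:00 (add 1h to convert from UTC-1).
Ugo in UTC: 09:00-20:40.
Omar in UTC: 09:40-19:40 (add 6h to convert from UTC-6).
Ulla ∩ Kavya: 11:50-17:40, 20:50-22:00.
Ulla ∩ Kavya ∩ Ugo: 11:50-17:40.
Ulla ∩ Kavya ∩ Ugo ∩ Omar: 11:50-17:40.
Those are the intersection windows.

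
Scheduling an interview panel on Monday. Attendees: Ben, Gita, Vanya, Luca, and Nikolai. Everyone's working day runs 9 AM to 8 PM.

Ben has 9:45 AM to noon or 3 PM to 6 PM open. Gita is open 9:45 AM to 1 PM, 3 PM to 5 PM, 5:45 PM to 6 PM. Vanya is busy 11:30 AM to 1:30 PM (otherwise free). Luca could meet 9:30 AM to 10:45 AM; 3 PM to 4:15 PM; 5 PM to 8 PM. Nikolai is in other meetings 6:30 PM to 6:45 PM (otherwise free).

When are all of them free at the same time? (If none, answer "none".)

09:45-10:45, 15:00-16:15, 17:45-18:00

Ben free: 09:45-12:00, 15:00-18:00.
Gita free: 09:45-13:00, 15:00-17:00, 17:45-18:00.
Vanya free: 09:00-11:30, 13:30-20:00 (invert busy blocks within the working day).
Luca free: 09:30-10:45, 15:00-16:15, 17:00-20:00.
Nikolai free: 09:00-18:30, 18:45-20:00 (invert busy blocks within the working day).
Ben ∩ Gita: 09:45-12:00, 15:00-17:00, 17:45-18:00.
Ben ∩ Gita ∩ Vanya: 09:45-11:30, 15:00-17:00, 17:45-18:00.
Ben ∩ Gita ∩ Vanya ∩ Luca: 09:45-10:45, 15:00-16:15, 17:45-18:00.
Ben ∩ Gita ∩ Vanya ∩ Luca ∩ Nikolai: 09:45-10:45, 15:00-16:15, 17:45-18:00.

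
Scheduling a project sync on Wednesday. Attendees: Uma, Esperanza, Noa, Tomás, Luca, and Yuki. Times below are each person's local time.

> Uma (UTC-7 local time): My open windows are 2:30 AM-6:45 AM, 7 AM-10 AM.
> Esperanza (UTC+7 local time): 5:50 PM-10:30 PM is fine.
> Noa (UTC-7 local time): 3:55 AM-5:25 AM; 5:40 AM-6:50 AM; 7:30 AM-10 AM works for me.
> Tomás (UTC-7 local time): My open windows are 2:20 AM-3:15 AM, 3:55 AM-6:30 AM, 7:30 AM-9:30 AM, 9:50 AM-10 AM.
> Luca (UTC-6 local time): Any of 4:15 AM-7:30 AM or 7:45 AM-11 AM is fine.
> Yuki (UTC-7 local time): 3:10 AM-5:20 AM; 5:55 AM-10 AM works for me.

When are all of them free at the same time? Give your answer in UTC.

Uma in UTC: 09:30-13:45, 14:00-17:00 (add 7h to convert from UTC-7).
Esperanza in UTC: 10:50-15:30 (subtract 7h to convert from UTC+7).
Noa in UTC: 10:55-12:25, 12:40-13:50, 14:30-17:00 (add 7h to convert from UTC-7).
Tomás in UTC: 09:20-10:15, 10:55-13:30, 14:30-16:30, 16:50-17:00 (add 7h to convert from UTC-7).
Luca in UTC: 10:15-13:30, 13:45-17:00 (add 6h to convert from UTC-6).
Yuki in UTC: 10:10-12:20, 12:55-17:00 (add 7h to convert from UTC-7).
Uma ∩ Esperanza: 10:50-13:45, 14:00-15:30.
Uma ∩ Esperanza ∩ Noa: 10:55-12:25, 12:40-13:45, 14:30-15:30.
Uma ∩ Esperanza ∩ Noa ∩ Tomás: 10:55-12:25, 12:40-13:30, 14:30-15:30.
Uma ∩ Esperanza ∩ Noa ∩ Tomás ∩ Luca: 10:55-12:25, 12:40-13:30, 14:30-15:30.
Uma ∩ Esperanza ∩ Noa ∩ Tomás ∩ Luca ∩ Yuki: 10:55-12:20, 12:55-13:30, 14:30-15:30.
So the common availability across everyone is 10:55-12:20, 12:55-13:30, 14:30-15:30.

10:55-12:20, 12:55-13:30, 14:30-15:30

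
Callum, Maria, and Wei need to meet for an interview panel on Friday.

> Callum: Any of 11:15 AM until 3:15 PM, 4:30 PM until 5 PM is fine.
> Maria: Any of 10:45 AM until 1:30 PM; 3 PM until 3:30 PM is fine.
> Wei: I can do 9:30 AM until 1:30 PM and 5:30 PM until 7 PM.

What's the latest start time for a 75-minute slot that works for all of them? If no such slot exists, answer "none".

Callum ∩ Maria: 11:15-13:30, 15:00-15:15.
Callum ∩ Maria ∩ Wei: 11:15-13:30.
Those are the intersection windows.
The last common window of at least 75 minutes is 11:15-13:30; a 75-minute meeting can start as late as 12:15 and still end by 13:30.

12:15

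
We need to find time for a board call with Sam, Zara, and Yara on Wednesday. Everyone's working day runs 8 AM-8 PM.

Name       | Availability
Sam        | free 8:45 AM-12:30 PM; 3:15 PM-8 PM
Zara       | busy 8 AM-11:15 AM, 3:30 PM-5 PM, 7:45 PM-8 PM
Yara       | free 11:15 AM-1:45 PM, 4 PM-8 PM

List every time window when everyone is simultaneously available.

11:15-12:30, 17:00-19:45

Sam free: 08:45-12:30, 15:15-20:00.
Zara free: 11:15-15:30, 17:00-19:45 (invert busy blocks within the working day).
Yara free: 11:15-13:45, 16:00-20:00.
Sam ∩ Zara: 11:15-12:30, 15:15-15:30, 17:00-19:45.
Sam ∩ Zara ∩ Yara: 11:15-12:30, 17:00-19:45.
Those are the intersection windows.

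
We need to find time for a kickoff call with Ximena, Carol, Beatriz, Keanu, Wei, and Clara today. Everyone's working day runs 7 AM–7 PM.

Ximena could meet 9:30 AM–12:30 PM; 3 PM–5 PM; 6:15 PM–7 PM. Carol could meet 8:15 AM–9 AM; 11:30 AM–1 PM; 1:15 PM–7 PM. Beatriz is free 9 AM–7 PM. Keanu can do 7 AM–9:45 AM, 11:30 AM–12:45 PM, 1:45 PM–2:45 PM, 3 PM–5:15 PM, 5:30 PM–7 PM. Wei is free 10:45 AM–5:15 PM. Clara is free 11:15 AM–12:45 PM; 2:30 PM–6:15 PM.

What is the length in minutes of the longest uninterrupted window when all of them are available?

120

Ximena ∩ Carol: 11:30-12:30, 15:00-17:00, 18:15-19:00.
Ximena ∩ Carol ∩ Beatriz: 11:30-12:30, 15:00-17:00, 18:15-19:00.
Ximena ∩ Carol ∩ Beatriz ∩ Keanu: 11:30-12:30, 15:00-17:00, 18:15-19:00.
Ximena ∩ Carol ∩ Beatriz ∩ Keanu ∩ Wei: 11:30-12:30, 15:00-17:00.
Ximena ∩ Carol ∩ Beatriz ∩ Keanu ∩ Wei ∩ Clara: 11:30-12:30, 15:00-17:00.
The longest is 15:00-17:00 at 120 minutes.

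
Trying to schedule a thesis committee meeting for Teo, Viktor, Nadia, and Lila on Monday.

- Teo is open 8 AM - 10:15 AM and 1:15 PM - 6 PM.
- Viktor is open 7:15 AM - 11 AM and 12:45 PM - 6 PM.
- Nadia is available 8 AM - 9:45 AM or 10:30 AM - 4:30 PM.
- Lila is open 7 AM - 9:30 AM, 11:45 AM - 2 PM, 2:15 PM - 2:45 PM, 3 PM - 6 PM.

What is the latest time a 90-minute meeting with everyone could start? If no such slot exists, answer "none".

15:00

Teo ∩ Viktor: 08:00-10:15, 13:15-18:00.
Teo ∩ Viktor ∩ Nadia: 08:00-09:45, 13:15-16:30.
Teo ∩ Viktor ∩ Nadia ∩ Lila: 08:00-09:30, 13:15-14:00, 14:15-14:45, 15:00-16:30.
The last common window of at least 90 minutes is 15:00-16:30; a 90-minute meeting can start as late as 15:00 and still end by 16:30.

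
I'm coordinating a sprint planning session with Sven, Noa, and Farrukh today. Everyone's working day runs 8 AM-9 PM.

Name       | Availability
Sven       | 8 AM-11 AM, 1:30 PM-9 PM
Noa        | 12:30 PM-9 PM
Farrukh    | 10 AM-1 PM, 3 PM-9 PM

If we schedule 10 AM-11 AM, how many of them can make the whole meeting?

2

Sven and Farrukh can make the full 10:00-11:00 slot — that's 2.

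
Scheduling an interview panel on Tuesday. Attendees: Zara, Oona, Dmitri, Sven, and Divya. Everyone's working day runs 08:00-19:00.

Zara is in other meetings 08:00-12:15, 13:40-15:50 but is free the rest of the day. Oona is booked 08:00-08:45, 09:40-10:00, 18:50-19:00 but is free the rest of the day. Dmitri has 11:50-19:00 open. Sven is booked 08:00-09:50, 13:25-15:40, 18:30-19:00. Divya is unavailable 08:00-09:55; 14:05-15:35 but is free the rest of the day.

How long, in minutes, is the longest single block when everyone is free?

Zara free: 12:15-13:40, 15:50-19:00 (invert busy blocks within the working day).
Oona free: 08:45-09:40, 10:00-18:50 (invert busy blocks within the working day).
Dmitri free: 11:50-19:00.
Sven free: 09:50-13:25, 15:40-18:30 (invert busy blocks within the working day).
Divya free: 09:55-14:05, 15:35-19:00 (invert busy blocks within the working day).
Zara ∩ Oona: 12:15-13:40, 15:50-18:50.
Zara ∩ Oona ∩ Dmitri: 12:15-13:40, 15:50-18:50.
Zara ∩ Oona ∩ Dmitri ∩ Sven: 12:15-13:25, 15:50-18:30.
Zara ∩ Oona ∩ Dmitri ∩ Sven ∩ Divya: 12:15-13:25, 15:50-18:30.
Those are the intersection windows.
The longest is 15:50-18:30 at 160 minutes.

160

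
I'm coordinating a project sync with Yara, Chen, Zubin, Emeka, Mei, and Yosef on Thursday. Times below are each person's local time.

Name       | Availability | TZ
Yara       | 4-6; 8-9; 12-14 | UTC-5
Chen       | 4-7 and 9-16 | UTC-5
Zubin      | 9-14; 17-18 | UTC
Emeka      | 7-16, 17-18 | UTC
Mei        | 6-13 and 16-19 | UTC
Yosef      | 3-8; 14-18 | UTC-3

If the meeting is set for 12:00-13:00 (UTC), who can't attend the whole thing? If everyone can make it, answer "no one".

Yara in UTC: 09:00-11:00, 13:00-14:00, 17:00-19:00 (add 5h to convert from UTC-5).
Chen in UTC: 09:00-12:00, 14:00-21:00 (add 5h to convert from UTC-5).
Zubin in UTC: 09:00-14:00, 17:00-18:00.
Emeka in UTC: 07:00-16:00, 17:00-18:00.
Mei in UTC: 06:00-13:00, 16:00-19:00.
Yosef in UTC: 06:00-11:00, 17:00-21:00 (add 3h to convert from UTC-3).
Yara: not fully free for 12:00-13:00. Chen: not fully free for 12:00-13:00. Zubin: free for 12:00-13:00. Emeka: free for 12:00-13:00. Mei: free for 12:00-13:00. Yosef: not fully free for 12:00-13:00.

Chen, Yara, Yosef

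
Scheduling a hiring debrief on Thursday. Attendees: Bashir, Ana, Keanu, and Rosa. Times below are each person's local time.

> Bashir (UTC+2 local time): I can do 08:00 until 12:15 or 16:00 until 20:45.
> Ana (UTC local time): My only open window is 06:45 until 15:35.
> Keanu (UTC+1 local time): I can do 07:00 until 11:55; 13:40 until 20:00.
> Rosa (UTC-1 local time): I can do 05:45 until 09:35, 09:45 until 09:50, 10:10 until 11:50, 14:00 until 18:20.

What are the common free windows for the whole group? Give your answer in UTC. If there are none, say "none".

Bashir in UTC: 06:00-10:15, 14:00-18:45 (subtract 2h to convert from UTC+2).
Ana in UTC: 06:45-15:35.
Keanu in UTC: 06:00-10:55, 12:40-19:00 (subtract 1h to convert from UTC+1).
Rosa in UTC: 06:45-10:35, 10:45-10:50, 11:10-12:50, 15:00-19:20 (add 1h to convert from UTC-1).
Bashir ∩ Ana: 06:45-10:15, 14:00-15:35.
Bashir ∩ Ana ∩ Keanu: 06:45-10:15, 14:00-15:35.
Bashir ∩ Ana ∩ Keanu ∩ Rosa: 06:45-10:15, 15:00-15:35.
Those are the intersection windows.

06:45-10:15, 15:00-15:35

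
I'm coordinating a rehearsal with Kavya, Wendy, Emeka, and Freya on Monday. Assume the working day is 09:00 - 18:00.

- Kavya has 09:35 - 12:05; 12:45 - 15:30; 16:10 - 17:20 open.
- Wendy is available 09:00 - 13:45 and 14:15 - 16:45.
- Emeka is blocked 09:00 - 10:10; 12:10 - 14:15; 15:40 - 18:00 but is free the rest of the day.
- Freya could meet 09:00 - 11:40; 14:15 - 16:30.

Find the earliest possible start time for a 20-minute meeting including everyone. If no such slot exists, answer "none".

Kavya free: 09:35-12:05, 12:45-15:30, 16:10-17:20.
Wendy free: 09:00-13:45, 14:15-16:45.
Emeka free: 10:10-12:10, 14:15-15:40 (invert busy blocks within the working day).
Freya free: 09:00-11:40, 14:15-16:30.
Kavya ∩ Wendy: 09:35-12:05, 12:45-13:45, 14:15-15:30, 16:10-16:45.
Kavya ∩ Wendy ∩ Emeka: 10:10-12:05, 14:15-15:30.
Kavya ∩ Wendy ∩ Emeka ∩ Freya: 10:10-11:40, 14:15-15:30.
Those are the intersection windows.
The first common window of at least 20 minutes is 10:10-11:40, so the earliest start is 10:10.

10:10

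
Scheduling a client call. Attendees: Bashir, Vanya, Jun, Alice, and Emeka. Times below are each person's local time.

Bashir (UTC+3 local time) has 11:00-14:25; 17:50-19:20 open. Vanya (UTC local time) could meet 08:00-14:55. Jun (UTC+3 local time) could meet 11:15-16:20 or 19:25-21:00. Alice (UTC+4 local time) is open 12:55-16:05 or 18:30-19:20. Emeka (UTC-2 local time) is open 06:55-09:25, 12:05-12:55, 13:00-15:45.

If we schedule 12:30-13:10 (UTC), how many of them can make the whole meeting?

Bashir in UTC: 08:00-11:25, 14:50-16:20 (subtract 3h to convert from UTC+3).
Vanya in UTC: 08:00-14:55.
Jun in UTC: 08:15-13:20, 16:25-18:00 (subtract 3h to convert from UTC+3).
Alice in UTC: 08:55-12:05, 14:30-15:20 (subtract 4h to convert from UTC+4).
Emeka in UTC: 08:55-11:25, 14:05-14:55, 15:00-17:45 (add 2h to convert from UTC-2).
Vanya and Jun can make the full 12:30-13:10 slot — that's 2.

2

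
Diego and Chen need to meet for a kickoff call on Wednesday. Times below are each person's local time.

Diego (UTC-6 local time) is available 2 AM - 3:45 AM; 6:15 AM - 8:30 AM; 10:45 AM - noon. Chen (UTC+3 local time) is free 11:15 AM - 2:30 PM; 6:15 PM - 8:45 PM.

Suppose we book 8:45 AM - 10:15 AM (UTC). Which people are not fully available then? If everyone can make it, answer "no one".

Diego

Diego in UTC: 08:00-09:45, 12:15-14:30, 16:45-18:00 (add 6h to convert from UTC-6).
Chen in UTC: 08:15-11:30, 15:15-17:45 (subtract 3h to convert from UTC+3).
Diego: not fully free for 08:45-10:15. Chen: free for 08:45-10:15.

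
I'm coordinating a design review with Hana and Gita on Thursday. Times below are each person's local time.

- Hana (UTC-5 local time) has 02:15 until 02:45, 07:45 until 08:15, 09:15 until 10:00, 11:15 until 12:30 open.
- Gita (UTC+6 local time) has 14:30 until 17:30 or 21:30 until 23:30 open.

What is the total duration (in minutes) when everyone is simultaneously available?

75

Hana in UTC: 07:15-07:45, 12:45-13:15, 14:15-15:00, 16:15-17:30 (add 5h to convert from UTC-5).
Gita in UTC: 08:30-11:30, 15:30-17:30 (subtract 6h to convert from UTC+6).
Hana ∩ Gita: 16:15-17:30.
That's a single block of 75 minutes.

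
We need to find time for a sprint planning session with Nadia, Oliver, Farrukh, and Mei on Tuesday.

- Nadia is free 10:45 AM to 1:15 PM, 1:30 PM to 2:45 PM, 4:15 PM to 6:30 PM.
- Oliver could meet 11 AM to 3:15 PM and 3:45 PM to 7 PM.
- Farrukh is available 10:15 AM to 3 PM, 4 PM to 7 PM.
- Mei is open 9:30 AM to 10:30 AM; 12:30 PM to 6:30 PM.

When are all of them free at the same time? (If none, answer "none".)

Nadia ∩ Oliver: 11:00-13:15, 13:30-14:45, 16:15-18:30.
Nadia ∩ Oliver ∩ Farrukh: 11:00-13:15, 13:30-14:45, 16:15-18:30.
Nadia ∩ Oliver ∩ Farrukh ∩ Mei: 12:30-13:15, 13:30-14:45, 16:15-18:30.
Those are the intersection windows.

12:30-13:15, 13:30-14:45, 16:15-18:30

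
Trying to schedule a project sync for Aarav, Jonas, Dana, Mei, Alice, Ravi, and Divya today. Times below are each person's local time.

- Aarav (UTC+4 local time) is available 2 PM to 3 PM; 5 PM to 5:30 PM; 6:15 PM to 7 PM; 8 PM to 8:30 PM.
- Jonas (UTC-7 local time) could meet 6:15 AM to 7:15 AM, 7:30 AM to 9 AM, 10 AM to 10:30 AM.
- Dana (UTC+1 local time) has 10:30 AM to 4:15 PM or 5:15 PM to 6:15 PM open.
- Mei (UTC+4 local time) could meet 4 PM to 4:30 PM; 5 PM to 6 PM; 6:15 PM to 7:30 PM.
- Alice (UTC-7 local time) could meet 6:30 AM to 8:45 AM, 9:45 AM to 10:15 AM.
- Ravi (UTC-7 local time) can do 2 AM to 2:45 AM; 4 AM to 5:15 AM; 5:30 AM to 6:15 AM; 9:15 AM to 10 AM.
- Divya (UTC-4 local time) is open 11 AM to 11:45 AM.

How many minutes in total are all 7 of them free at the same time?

0

Aarav in UTC: 10:00-11:00, 13:00-13:30, 14:15-15:00, 16:00-16:30 (subtract 4h to convert from UTC+4).
Jonas in UTC: 13:15-14:15, 14:30-16:00, 17:00-17:30 (add 7h to convert from UTC-7).
Dana in UTC: 09:30-15:15, 16:15-17:15 (subtract 1h to convert from UTC+1).
Mei in UTC: 12:00-12:30, 13:00-14:00, 14:15-15:30 (subtract 4h to convert from UTC+4).
Alice in UTC: 13:30-15:45, 16:45-17:15 (add 7h to convert from UTC-7).
Ravi in UTC: 09:00-09:45, 11:00-12:15, 12:30-13:15, 16:15-17:00 (add 7h to convert from UTC-7).
Divya in UTC: 15:00-15:45 (add 4h to convert from UTC-4).
Aarav ∩ Jonas: 13:15-13:30, 14:30-15:00.
Aarav ∩ Jonas ∩ Dana: 13:15-13:30, 14:30-15:00.
Aarav ∩ Jonas ∩ Dana ∩ Mei: 13:15-13:30, 14:30-15:00.
Aarav ∩ Jonas ∩ Dana ∩ Mei ∩ Alice: 14:30-15:00.
Aarav ∩ Jonas ∩ Dana ∩ Mei ∩ Alice ∩ Ravi: ∅.
Aarav ∩ Jonas ∩ Dana ∩ Mei ∩ Alice ∩ Ravi ∩ Divya: ∅.
There is no time when everyone is free.
There is no common window, so the total is 0 minutes.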